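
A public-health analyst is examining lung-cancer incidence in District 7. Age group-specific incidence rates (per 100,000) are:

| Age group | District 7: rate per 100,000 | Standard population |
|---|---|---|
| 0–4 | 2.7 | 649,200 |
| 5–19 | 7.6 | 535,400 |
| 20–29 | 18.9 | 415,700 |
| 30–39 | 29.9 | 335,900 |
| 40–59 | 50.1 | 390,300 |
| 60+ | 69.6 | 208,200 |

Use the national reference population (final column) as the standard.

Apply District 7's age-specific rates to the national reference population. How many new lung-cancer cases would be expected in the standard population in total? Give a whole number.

Expected new lung-cancer cases = Σ (standard pop × age-specific rate ÷ 100,000)
= 649,200×2.7/100,000 + 535,400×7.6/100,000 + 415,700×18.9/100,000 + 335,900×29.9/100,000 + 390,300×50.1/100,000 + 208,200×69.6/100,000
= 17.53 + 40.69 + 78.57 + 100.43 + 195.54 + 144.91 = 577.67.

578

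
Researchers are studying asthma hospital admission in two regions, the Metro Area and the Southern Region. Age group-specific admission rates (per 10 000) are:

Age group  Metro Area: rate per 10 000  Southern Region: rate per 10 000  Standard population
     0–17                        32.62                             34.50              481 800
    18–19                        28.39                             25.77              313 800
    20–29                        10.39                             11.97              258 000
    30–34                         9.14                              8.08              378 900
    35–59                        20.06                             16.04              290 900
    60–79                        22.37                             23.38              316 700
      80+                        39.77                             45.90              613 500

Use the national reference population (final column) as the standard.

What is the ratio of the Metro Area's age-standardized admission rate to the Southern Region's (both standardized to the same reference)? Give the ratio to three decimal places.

Standard total = 2 653 600; weights = 0.1816, 0.1183, 0.0972, 0.1428, 0.1096, 0.1193, 0.2312.
The Metro Area: 0.1816×32.62 + 0.1183×28.39 + 0.0972×10.39 + 0.1428×9.14 + 0.1096×20.06 + 0.1193×22.37 + 0.2312×39.77 = 25.6586 per 10 000.
The Southern Region: 0.1816×34.50 + 0.1183×25.77 + 0.0972×11.97 + 0.1428×8.08 + 0.1096×16.04 + 0.1193×23.38 + 0.2312×45.90 = 26.7895 per 10 000.
Ratio = 25.6586 ÷ 26.7895 = 0.95779.

0.958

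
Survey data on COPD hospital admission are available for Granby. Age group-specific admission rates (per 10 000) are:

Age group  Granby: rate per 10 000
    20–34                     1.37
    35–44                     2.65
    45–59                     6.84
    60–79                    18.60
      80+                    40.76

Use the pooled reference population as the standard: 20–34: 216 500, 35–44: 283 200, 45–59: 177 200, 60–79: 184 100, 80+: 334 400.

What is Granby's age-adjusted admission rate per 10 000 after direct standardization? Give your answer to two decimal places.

16.16

Standard total = 1 195 400; weights = 0.1811, 0.2369, 0.1482, 0.1540, 0.2797.
Standardized rate: 0.1811×1.37 + 0.2369×2.65 + 0.1482×6.84 + 0.1540×18.60 + 0.2797×40.76 = 16.1565 per 10 000.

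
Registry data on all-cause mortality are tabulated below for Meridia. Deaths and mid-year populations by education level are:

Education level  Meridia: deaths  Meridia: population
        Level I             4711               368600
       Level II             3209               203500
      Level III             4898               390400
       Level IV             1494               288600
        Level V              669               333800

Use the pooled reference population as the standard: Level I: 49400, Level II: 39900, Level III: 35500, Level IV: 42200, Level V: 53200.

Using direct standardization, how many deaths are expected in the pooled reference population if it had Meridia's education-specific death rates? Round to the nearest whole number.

2031

Education-specific rates per 1000 for Meridia: 12.781, 15.769, 12.546, 5.177, 2.004.
Expected deaths = Σ (standard pop × education-specific rate ÷ 1000)
= 49400×12.781/1000 + 39900×15.769/1000 + 35500×12.546/1000 + 42200×5.177/1000 + 53200×2.004/1000
= 631.37 + 629.18 + 445.39 + 218.46 + 106.62 = 2031.02.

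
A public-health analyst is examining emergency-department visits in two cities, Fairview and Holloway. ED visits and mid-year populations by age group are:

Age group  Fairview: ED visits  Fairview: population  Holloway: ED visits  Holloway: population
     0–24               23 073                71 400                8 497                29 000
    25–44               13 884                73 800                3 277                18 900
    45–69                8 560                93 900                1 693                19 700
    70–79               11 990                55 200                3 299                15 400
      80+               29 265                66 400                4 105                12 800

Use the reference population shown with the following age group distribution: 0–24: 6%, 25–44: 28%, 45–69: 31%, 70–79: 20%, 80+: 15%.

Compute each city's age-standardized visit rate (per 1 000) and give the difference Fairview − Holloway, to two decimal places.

Age-specific rates per 1 000 for Fairview: 323.151, 188.130, 91.161, 217.210, 440.738.
For Holloway: 293.000, 173.386, 85.939, 214.221, 320.703.
Standard weights: 0.06, 0.28, 0.31, 0.20, 0.15.
Fairview: 0.0600×323.151 + 0.2800×188.130 + 0.3100×91.161 + 0.2000×217.210 + 0.1500×440.738 = 209.8781 per 1 000.
Holloway: 0.0600×293.000 + 0.2800×173.386 + 0.3100×85.939 + 0.2000×214.221 + 0.1500×320.703 = 183.7189 per 1 000.
Difference = 209.8781 − 183.7189 = 26.1592.

26.16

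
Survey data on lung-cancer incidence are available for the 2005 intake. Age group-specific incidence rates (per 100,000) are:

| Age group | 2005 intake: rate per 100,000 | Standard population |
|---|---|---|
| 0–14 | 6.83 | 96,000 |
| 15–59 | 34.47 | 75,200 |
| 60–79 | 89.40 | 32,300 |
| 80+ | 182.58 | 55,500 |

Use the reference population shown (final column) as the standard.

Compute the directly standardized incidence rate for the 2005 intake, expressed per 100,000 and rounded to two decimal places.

Standard total = 259,000; weights = 0.3707, 0.2903, 0.1247, 0.2143.
Standardized rate: 0.3707×6.83 + 0.2903×34.47 + 0.1247×89.40 + 0.2143×182.58 = 62.8133 per 100,000.

62.81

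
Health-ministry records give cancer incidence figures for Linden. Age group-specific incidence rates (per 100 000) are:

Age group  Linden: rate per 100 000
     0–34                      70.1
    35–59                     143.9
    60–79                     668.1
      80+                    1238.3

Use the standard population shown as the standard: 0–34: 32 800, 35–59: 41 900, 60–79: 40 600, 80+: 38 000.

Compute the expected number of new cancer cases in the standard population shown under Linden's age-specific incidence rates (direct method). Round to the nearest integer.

825

Expected new cancer cases = Σ (standard pop × age-specific rate ÷ 100 000)
= 32 800×70.1/100 000 + 41 900×143.9/100 000 + 40 600×668.1/100 000 + 38 000×1238.3/100 000
= 22.99 + 60.29 + 271.25 + 470.55 = 825.09.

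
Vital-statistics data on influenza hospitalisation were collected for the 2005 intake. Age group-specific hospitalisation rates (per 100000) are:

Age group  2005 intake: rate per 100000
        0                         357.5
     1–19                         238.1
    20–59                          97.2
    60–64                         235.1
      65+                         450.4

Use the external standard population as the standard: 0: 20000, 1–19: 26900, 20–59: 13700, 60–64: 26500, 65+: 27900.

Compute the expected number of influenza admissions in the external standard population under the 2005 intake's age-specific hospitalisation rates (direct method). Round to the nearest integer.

337

Expected influenza admissions = Σ (standard pop × age-specific rate ÷ 100000)
= 20000×357.5/100000 + 26900×238.1/100000 + 13700×97.2/100000 + 26500×235.1/100000 + 27900×450.4/100000
= 71.50 + 64.05 + 13.32 + 62.30 + 125.66 = 336.83.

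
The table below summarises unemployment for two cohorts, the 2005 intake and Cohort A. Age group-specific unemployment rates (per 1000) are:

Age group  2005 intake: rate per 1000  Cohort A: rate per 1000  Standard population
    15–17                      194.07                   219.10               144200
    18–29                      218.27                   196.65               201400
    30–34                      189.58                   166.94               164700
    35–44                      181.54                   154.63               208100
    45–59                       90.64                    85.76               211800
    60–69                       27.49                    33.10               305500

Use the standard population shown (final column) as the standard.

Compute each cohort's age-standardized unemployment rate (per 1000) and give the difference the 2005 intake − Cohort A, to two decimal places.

7.60

Standard total = 1235700; weights = 0.1167, 0.1630, 0.1333, 0.1684, 0.1714, 0.2472.
The 2005 intake: 0.1167×194.07 + 0.1630×218.27 + 0.1333×189.58 + 0.1684×181.54 + 0.1714×90.64 + 0.2472×27.49 = 136.3944 per 1000.
Cohort A: 0.1167×219.10 + 0.1630×196.65 + 0.1333×166.94 + 0.1684×154.63 + 0.1714×85.76 + 0.2472×33.10 = 128.7926 per 1000.
Difference = 136.3944 − 128.7926 = 7.6017.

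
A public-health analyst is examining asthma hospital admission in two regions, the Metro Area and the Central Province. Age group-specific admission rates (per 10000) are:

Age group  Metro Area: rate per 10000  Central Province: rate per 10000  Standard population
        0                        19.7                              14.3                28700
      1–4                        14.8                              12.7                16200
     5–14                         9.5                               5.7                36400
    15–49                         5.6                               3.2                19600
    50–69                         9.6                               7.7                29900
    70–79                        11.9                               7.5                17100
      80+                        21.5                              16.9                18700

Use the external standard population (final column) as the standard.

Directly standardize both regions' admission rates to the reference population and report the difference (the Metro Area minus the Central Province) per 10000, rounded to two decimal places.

3.56

Standard total = 166600; weights = 0.1723, 0.0972, 0.2185, 0.1176, 0.1795, 0.1026, 0.1122.
The Metro Area: 0.1723×19.7 + 0.0972×14.8 + 0.2185×9.5 + 0.1176×5.6 + 0.1795×9.6 + 0.1026×11.9 + 0.1122×21.5 = 12.9249 per 10000.
The Central Province: 0.1723×14.3 + 0.0972×12.7 + 0.2185×5.7 + 0.1176×3.2 + 0.1795×7.7 + 0.1026×7.5 + 0.1122×16.9 = 9.3689 per 10000.
Difference = 12.9249 − 9.3689 = 3.5560.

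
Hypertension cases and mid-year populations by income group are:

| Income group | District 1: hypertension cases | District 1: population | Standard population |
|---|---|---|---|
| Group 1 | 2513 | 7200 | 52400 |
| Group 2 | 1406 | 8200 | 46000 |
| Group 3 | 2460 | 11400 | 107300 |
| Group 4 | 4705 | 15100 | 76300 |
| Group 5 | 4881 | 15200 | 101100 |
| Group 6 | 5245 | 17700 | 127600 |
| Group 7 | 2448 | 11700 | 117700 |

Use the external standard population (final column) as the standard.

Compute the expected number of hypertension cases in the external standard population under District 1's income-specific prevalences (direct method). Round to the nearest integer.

Income-specific rates per 1000 for District 1: 349.028, 171.463, 215.789, 311.589, 321.118, 296.328, 209.231.
Expected hypertension cases = Σ (standard pop × income-specific rate ÷ 1000)
= 52400×349.028/1000 + 46000×171.463/1000 + 107300×215.789/1000 + 76300×311.589/1000 + 101100×321.118/1000 + 127600×296.328/1000 + 117700×209.231/1000
= 18289.06 + 7887.32 + 23154.21 + 23774.27 + 32465.07 + 37811.41 + 24626.46 = 168007.80.

168008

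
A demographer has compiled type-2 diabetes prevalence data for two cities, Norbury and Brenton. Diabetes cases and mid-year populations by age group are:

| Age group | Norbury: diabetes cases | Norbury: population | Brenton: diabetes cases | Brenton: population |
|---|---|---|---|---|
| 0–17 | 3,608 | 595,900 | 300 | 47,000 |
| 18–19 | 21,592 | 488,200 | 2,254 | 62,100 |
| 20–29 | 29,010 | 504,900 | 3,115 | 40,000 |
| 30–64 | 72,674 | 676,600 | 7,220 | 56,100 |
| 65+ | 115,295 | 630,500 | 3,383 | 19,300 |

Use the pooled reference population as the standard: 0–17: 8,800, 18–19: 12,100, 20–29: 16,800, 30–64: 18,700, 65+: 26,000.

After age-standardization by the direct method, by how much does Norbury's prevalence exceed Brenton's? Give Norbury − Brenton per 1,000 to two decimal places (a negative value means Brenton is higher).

Age-specific rates per 1,000 for Norbury: 6.055, 44.228, 57.457, 107.411, 182.863.
For Brenton: 6.383, 36.296, 77.875, 128.699, 175.285.
Standard total = 82,400; weights = 0.1068, 0.1468, 0.2039, 0.2269, 0.3155.
Norbury: 0.1068×6.055 + 0.1468×44.228 + 0.2039×57.457 + 0.2269×107.411 + 0.3155×182.863 = 100.9311 per 1,000.
Brenton: 0.1068×6.383 + 0.1468×36.296 + 0.2039×77.875 + 0.2269×128.699 + 0.3155×175.285 = 106.4045 per 1,000.
Difference = 100.9311 − 106.4045 = -5.4734.

-5.47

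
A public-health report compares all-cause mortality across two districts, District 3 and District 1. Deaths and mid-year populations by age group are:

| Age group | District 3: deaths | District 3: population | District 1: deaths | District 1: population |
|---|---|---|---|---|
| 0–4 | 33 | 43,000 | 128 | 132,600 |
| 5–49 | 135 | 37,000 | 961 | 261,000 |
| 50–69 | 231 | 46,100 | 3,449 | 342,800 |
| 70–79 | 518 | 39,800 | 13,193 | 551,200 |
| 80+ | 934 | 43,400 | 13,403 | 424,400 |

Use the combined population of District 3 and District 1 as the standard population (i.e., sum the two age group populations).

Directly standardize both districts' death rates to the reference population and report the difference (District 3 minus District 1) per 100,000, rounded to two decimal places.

Age-specific rates per 100,000 for District 3: 76.74, 364.86, 501.08, 1301.51, 2152.07.
For District 1: 96.53, 368.20, 1006.13, 2393.51, 3158.11.
Combined standard total = 1,921,300; weights = 0.0914, 0.1551, 0.2024, 0.3076, 0.2435.
District 3: 0.0914×76.74 + 0.1551×364.86 + 0.2024×501.08 + 0.3076×1301.51 + 0.2435×2152.07 = 1089.3712 per 100,000.
District 1: 0.0914×96.53 + 0.1551×368.20 + 0.2024×1006.13 + 0.3076×2393.51 + 0.2435×3158.11 = 1774.7774 per 100,000.
Difference = 1089.3712 − 1774.7774 = -685.4063.

-685.41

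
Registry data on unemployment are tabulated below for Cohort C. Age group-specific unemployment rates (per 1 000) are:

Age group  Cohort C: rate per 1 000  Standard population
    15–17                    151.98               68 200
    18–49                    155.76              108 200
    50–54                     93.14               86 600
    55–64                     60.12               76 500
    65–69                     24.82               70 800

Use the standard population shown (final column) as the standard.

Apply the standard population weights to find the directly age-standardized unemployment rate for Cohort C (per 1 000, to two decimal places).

101.49

Standard total = 410 300; weights = 0.1662, 0.2637, 0.2111, 0.1864, 0.1726.
Standardized rate: 0.1662×151.98 + 0.2637×155.76 + 0.2111×93.14 + 0.1864×60.12 + 0.1726×24.82 = 101.4882 per 1 000.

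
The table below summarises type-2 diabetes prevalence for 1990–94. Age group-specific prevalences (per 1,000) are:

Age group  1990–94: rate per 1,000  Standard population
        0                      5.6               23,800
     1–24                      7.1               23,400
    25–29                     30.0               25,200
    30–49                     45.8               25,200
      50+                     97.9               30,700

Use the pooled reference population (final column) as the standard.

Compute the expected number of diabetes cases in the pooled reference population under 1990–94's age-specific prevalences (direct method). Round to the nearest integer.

Expected diabetes cases = Σ (standard pop × age-specific rate ÷ 1,000)
= 23,800×5.6/1,000 + 23,400×7.1/1,000 + 25,200×30.0/1,000 + 25,200×45.8/1,000 + 30,700×97.9/1,000
= 133.28 + 166.14 + 756.00 + 1154.16 + 3005.53 = 5215.11.

5215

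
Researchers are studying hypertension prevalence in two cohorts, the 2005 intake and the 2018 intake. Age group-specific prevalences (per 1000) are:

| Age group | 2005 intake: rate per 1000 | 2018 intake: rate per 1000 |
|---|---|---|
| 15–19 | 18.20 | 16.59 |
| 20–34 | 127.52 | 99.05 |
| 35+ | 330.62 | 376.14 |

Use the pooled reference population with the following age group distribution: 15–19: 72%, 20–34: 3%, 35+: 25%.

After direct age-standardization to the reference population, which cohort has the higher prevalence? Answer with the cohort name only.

2018 intake

Standard weights: 0.72, 0.03, 0.25.
The 2005 intake: 0.7200×18.20 + 0.0300×127.52 + 0.2500×330.62 = 99.5846 per 1000.
The 2018 intake: 0.7200×16.59 + 0.0300×99.05 + 0.2500×376.14 = 108.9513 per 1000.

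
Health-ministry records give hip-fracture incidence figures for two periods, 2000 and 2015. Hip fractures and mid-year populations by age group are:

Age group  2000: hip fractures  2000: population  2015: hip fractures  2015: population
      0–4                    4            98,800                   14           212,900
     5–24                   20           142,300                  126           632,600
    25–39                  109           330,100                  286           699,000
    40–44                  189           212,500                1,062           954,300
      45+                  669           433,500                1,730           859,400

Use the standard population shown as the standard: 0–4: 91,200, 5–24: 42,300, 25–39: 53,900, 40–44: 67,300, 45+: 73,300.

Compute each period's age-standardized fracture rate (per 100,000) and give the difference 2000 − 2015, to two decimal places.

Age-specific rates per 100,000 for 2000: 4.05, 14.05, 33.02, 88.94, 154.33.
For 2015: 6.58, 19.92, 40.92, 111.29, 201.30.
Standard total = 328,000; weights = 0.2780, 0.1290, 0.1643, 0.2052, 0.2235.
2000: 0.2780×4.05 + 0.1290×14.05 + 0.1643×33.02 + 0.2052×88.94 + 0.2235×154.33 = 61.1016 per 100,000.
2015: 0.2780×6.58 + 0.1290×19.92 + 0.1643×40.92 + 0.2052×111.29 + 0.2235×201.30 = 78.9410 per 100,000.
Difference = 61.1016 − 78.9410 = -17.8394.

-17.84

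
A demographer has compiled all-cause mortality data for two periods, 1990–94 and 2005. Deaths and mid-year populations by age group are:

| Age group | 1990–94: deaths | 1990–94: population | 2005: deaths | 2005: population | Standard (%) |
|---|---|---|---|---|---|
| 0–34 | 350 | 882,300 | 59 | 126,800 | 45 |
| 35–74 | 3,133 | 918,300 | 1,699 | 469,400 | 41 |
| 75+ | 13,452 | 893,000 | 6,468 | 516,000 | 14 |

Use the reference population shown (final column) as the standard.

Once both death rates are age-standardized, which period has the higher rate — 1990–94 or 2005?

Age-specific rates per 1,000 for 1990–94: 0.397, 3.412, 15.064.
For 2005: 0.465, 3.620, 12.535.
Standard weights: 0.45, 0.41, 0.14.
1990–94: 0.4500×0.397 + 0.4100×3.412 + 0.1400×15.064 = 3.6863 per 1,000.
2005: 0.4500×0.465 + 0.4100×3.620 + 0.1400×12.535 = 3.4483 per 1,000.
The crude rates (6.29 vs 7.40) would put 2005 higher, but that reflects its age composition; once standardized to a common age structure, 1990–94 has the higher underlying rate.

1990–94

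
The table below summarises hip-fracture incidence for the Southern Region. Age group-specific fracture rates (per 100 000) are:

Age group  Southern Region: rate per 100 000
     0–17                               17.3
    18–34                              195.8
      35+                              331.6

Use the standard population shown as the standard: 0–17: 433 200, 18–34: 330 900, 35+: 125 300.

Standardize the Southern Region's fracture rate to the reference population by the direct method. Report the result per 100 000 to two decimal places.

127.99

Standard total = 889 400; weights = 0.4871, 0.3720, 0.1409.
Standardized rate: 0.4871×17.3 + 0.3720×195.8 + 0.1409×331.6 = 127.9897 per 100 000.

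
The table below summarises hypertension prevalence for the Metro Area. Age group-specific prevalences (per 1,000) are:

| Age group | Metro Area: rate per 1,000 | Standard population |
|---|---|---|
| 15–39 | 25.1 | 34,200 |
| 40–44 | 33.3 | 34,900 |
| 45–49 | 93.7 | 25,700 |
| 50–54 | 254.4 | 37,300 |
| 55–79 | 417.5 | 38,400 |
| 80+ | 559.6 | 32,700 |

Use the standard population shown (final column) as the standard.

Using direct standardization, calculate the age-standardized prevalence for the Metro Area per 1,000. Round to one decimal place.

Standard total = 203,200; weights = 0.1683, 0.1718, 0.1265, 0.1836, 0.1890, 0.1609.
Standardized rate: 0.1683×25.1 + 0.1718×33.3 + 0.1265×93.7 + 0.1836×254.4 + 0.1890×417.5 + 0.1609×559.6 = 237.4445 per 1,000.

237.4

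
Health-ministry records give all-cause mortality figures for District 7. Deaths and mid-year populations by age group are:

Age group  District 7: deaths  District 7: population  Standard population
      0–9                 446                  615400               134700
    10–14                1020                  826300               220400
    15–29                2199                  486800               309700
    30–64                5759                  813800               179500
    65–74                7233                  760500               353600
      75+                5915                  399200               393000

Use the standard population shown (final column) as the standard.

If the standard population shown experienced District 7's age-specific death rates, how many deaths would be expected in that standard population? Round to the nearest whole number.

12225

Age-specific rates per 100000 for District 7: 72.47, 123.44, 451.73, 707.67, 951.08, 1481.71.
Expected deaths = Σ (standard pop × age-specific rate ÷ 100000)
= 134700×72.47/100000 + 220400×123.44/100000 + 309700×451.73/100000 + 179500×707.67/100000 + 353600×951.08/100000 + 393000×1481.71/100000
= 97.62 + 272.07 + 1398.99 + 1270.26 + 3363.04 + 5823.13 = 12225.11.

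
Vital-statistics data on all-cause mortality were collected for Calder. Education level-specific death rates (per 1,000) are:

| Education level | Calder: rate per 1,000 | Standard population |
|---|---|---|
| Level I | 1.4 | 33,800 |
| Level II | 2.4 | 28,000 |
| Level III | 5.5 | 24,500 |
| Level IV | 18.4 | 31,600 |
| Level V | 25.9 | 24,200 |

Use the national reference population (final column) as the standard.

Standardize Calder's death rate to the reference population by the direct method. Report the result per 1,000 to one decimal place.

10.3

Standard total = 142,100; weights = 0.2379, 0.1970, 0.1724, 0.2224, 0.1703.
Standardized rate: 0.2379×1.4 + 0.1970×2.4 + 0.1724×5.5 + 0.2224×18.4 + 0.1703×25.9 = 10.2568 per 1,000.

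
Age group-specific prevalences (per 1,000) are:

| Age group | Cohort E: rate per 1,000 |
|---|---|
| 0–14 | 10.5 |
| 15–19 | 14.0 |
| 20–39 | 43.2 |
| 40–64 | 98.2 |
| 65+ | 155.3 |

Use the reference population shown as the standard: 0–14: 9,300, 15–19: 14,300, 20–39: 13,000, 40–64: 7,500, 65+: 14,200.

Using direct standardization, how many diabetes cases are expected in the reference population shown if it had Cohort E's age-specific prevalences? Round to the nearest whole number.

3801

Expected diabetes cases = Σ (standard pop × age-specific rate ÷ 1,000)
= 9,300×10.5/1,000 + 14,300×14.0/1,000 + 13,000×43.2/1,000 + 7,500×98.2/1,000 + 14,200×155.3/1,000
= 97.65 + 200.20 + 561.60 + 736.50 + 2205.26 = 3801.21.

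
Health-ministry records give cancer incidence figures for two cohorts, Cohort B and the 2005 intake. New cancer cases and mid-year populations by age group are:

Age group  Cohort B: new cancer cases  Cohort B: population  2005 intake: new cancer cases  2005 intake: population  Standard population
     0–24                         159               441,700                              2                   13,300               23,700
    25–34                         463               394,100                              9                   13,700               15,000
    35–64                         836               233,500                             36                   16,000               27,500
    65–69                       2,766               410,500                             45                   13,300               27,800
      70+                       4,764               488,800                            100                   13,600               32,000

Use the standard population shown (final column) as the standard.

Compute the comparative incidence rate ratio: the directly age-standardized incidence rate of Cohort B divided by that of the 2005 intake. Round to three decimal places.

Age-specific rates per 100,000 for Cohort B: 36.00, 117.48, 358.03, 673.81, 974.63.
For the 2005 intake: 15.04, 65.69, 225.00, 338.35, 735.29.
Standard total = 126,000; weights = 0.1881, 0.1190, 0.2183, 0.2206, 0.2540.
Cohort B: 0.1881×36.00 + 0.1190×117.48 + 0.2183×358.03 + 0.2206×673.81 + 0.2540×974.63 = 495.0905 per 100,000.
The 2005 intake: 0.1881×15.04 + 0.1190×65.69 + 0.2183×225.00 + 0.2206×338.35 + 0.2540×735.29 = 321.1486 per 100,000.
Ratio = 495.0905 ÷ 321.1486 = 1.54162.

1.542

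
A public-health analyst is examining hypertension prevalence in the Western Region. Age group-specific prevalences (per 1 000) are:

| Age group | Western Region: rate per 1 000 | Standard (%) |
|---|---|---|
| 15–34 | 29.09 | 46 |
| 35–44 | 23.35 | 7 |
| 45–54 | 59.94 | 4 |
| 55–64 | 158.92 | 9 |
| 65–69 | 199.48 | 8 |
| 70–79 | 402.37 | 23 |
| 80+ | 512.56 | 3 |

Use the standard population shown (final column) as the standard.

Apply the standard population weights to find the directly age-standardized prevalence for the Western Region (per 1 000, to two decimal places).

Standard weights: 0.46, 0.07, 0.04, 0.09, 0.08, 0.23, 0.03.
Standardized rate: 0.4600×29.09 + 0.0700×23.35 + 0.0400×59.94 + 0.0900×158.92 + 0.0800×199.48 + 0.2300×402.37 + 0.0300×512.56 = 155.5966 per 1 000.

155.60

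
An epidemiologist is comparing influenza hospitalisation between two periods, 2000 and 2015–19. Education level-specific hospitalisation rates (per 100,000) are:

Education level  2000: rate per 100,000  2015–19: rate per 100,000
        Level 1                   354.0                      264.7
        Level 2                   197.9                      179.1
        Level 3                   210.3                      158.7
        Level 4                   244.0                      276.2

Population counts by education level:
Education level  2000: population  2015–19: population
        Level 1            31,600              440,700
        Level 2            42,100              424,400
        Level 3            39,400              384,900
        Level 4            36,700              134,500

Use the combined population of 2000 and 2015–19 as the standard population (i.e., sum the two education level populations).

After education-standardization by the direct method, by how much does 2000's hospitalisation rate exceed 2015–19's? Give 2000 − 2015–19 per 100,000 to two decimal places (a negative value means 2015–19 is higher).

43.88

Combined standard total = 1,534,300; weights = 0.3078, 0.3040, 0.2765, 0.1116.
2000: 0.3078×354.0 + 0.3040×197.9 + 0.2765×210.3 + 0.1116×244.0 = 254.5250 per 100,000.
2015–19: 0.3078×264.7 + 0.3040×179.1 + 0.2765×158.7 + 0.1116×276.2 = 210.6432 per 100,000.
Difference = 254.5250 − 210.6432 = 43.8818.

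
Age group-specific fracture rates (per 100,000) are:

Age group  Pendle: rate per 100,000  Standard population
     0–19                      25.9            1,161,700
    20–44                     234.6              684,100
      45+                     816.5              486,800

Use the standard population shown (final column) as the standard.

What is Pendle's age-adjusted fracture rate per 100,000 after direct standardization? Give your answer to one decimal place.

252.1

Standard total = 2,332,600; weights = 0.4980, 0.2933, 0.2087.
Standardized rate: 0.4980×25.9 + 0.2933×234.6 + 0.2087×816.5 = 252.1007 per 100,000.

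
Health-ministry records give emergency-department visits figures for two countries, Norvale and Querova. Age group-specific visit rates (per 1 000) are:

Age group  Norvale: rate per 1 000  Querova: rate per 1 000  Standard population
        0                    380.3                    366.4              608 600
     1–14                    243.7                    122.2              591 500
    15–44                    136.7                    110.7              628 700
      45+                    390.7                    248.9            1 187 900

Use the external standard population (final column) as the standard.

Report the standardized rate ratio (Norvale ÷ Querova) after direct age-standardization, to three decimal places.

Standard total = 3 016 700; weights = 0.2017, 0.1961, 0.2084, 0.3938.
Norvale: 0.2017×380.3 + 0.1961×243.7 + 0.2084×136.7 + 0.3938×390.7 = 306.8436 per 1 000.
Querova: 0.2017×366.4 + 0.1961×122.2 + 0.2084×110.7 + 0.3938×248.9 = 218.9604 per 1 000.
Ratio = 306.8436 ÷ 218.9604 = 1.40137.

1.401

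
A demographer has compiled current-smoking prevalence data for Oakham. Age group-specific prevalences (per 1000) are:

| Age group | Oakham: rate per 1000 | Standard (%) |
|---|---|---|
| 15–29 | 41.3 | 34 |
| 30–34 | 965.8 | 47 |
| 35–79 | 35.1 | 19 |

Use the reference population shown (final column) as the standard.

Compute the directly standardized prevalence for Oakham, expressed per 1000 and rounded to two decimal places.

474.64

Standard weights: 0.34, 0.47, 0.19.
Standardized rate: 0.3400×41.3 + 0.4700×965.8 + 0.1900×35.1 = 474.6370 per 1000.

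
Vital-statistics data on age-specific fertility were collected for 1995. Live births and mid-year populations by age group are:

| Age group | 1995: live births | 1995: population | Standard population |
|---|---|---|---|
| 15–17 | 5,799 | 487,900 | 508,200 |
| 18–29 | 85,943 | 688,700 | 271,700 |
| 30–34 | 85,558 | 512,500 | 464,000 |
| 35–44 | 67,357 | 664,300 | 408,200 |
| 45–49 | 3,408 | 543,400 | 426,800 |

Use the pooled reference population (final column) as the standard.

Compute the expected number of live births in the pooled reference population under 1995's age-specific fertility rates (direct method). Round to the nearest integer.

161473

Age-specific rates per 1,000 for 1995: 11.886, 124.790, 166.942, 101.395, 6.272.
Expected live births = Σ (standard pop × age-specific rate ÷ 1,000)
= 508,200×11.886/1,000 + 271,700×124.790/1,000 + 464,000×166.942/1,000 + 408,200×101.395/1,000 + 426,800×6.272/1,000
= 6040.28 + 33905.49 + 77461.29 + 41389.62 + 2676.73 = 161473.42.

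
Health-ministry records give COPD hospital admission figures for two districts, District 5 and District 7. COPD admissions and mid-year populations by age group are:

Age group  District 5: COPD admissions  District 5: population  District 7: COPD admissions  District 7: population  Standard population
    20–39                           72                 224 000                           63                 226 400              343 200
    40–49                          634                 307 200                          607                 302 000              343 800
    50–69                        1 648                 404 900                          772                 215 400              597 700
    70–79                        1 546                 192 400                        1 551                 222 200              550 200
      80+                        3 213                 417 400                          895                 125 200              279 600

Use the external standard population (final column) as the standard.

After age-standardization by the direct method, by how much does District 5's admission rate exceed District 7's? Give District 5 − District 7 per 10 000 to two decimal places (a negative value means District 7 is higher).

5.00

Age-specific rates per 10 000 for District 5: 3.21, 20.64, 40.70, 80.35, 76.98.
For District 7: 2.78, 20.10, 35.84, 69.80, 71.49.
Standard total = 2 114 500; weights = 0.1623, 0.1626, 0.2827, 0.2602, 0.1322.
District 5: 0.1623×3.21 + 0.1626×20.64 + 0.2827×40.70 + 0.2602×80.35 + 0.1322×76.98 = 46.4691 per 10 000.
District 7: 0.1623×2.78 + 0.1626×20.10 + 0.2827×35.84 + 0.2602×69.80 + 0.1322×71.49 = 41.4658 per 10 000.
Difference = 46.4691 − 41.4658 = 5.0033.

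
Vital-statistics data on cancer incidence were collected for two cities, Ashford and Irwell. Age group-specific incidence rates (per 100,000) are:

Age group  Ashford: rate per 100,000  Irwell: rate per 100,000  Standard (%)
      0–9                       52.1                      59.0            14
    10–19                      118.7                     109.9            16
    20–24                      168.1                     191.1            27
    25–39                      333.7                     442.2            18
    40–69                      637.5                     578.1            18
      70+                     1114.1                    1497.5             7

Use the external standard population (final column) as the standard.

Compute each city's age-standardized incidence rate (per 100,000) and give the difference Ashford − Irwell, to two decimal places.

-41.44

Standard weights: 0.14, 0.16, 0.27, 0.18, 0.18, 0.07.
Ashford: 0.1400×52.1 + 0.1600×118.7 + 0.2700×168.1 + 0.1800×333.7 + 0.1800×637.5 + 0.0700×1114.1 = 324.4760 per 100,000.
Irwell: 0.1400×59.0 + 0.1600×109.9 + 0.2700×191.1 + 0.1800×442.2 + 0.1800×578.1 + 0.0700×1497.5 = 365.9200 per 100,000.
Difference = 324.4760 − 365.9200 = -41.4440.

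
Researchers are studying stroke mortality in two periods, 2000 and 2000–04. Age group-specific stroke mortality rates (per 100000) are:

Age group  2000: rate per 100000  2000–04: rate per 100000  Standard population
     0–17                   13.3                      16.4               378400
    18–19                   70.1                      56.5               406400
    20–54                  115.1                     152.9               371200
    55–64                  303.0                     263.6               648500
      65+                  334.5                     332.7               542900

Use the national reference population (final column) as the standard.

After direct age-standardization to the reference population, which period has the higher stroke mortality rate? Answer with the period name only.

2000

Standard total = 2347400; weights = 0.1612, 0.1731, 0.1581, 0.2763, 0.2313.
2000: 0.1612×13.3 + 0.1731×70.1 + 0.1581×115.1 + 0.2763×303.0 + 0.2313×334.5 = 193.5512 per 100000.
2000–04: 0.1612×16.4 + 0.1731×56.5 + 0.1581×152.9 + 0.2763×263.6 + 0.2313×332.7 = 186.3727 per 100000.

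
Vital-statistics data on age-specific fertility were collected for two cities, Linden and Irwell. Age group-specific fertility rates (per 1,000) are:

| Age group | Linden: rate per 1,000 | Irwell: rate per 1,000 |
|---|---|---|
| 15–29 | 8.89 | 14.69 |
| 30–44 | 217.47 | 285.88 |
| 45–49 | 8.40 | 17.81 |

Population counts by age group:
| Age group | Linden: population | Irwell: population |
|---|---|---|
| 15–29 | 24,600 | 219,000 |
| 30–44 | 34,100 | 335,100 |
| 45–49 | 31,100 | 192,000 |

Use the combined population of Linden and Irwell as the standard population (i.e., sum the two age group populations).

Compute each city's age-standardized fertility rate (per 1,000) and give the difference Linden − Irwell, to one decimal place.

Combined standard total = 835,900; weights = 0.2914, 0.4417, 0.2669.
Linden: 0.2914×8.89 + 0.4417×217.47 + 0.2669×8.40 = 100.8848 per 1,000.
Irwell: 0.2914×14.69 + 0.4417×285.88 + 0.2669×17.81 = 135.3018 per 1,000.
Difference = 100.8848 − 135.3018 = -34.4171.

-34.4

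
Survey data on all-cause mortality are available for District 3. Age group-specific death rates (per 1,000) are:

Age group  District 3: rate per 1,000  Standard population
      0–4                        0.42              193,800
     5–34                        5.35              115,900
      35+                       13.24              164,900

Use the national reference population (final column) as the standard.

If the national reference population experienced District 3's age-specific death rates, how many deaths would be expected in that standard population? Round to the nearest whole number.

Expected deaths = Σ (standard pop × age-specific rate ÷ 1,000)
= 193,800×0.42/1,000 + 115,900×5.35/1,000 + 164,900×13.24/1,000
= 81.40 + 620.07 + 2183.28 = 2884.74.

2885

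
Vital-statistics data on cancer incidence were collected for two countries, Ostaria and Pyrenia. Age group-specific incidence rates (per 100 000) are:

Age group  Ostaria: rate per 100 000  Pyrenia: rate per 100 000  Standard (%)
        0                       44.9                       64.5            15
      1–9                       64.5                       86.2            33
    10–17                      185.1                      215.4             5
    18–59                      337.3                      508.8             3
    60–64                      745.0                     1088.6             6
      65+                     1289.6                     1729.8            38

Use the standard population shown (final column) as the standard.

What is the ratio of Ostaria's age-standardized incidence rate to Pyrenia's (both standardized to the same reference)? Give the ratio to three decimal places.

Standard weights: 0.15, 0.33, 0.05, 0.03, 0.06, 0.38.
Ostaria: 0.1500×44.9 + 0.3300×64.5 + 0.0500×185.1 + 0.0300×337.3 + 0.0600×745.0 + 0.3800×1289.6 = 582.1420 per 100 000.
Pyrenia: 0.1500×64.5 + 0.3300×86.2 + 0.0500×215.4 + 0.0300×508.8 + 0.0600×1088.6 + 0.3800×1729.8 = 786.7950 per 100 000.
Ratio = 582.1420 ÷ 786.7950 = 0.73989.

0.740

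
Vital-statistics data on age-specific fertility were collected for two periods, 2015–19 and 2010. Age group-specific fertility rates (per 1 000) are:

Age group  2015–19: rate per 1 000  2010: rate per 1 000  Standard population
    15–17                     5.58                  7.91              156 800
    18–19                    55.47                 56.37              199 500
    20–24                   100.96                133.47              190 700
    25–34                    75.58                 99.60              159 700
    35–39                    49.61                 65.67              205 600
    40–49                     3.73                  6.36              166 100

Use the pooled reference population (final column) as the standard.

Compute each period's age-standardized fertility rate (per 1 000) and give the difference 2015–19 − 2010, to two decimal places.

-13.28

Standard total = 1 078 400; weights = 0.1454, 0.1850, 0.1768, 0.1481, 0.1907, 0.1540.
2015–19: 0.1454×5.58 + 0.1850×55.47 + 0.1768×100.96 + 0.1481×75.58 + 0.1907×49.61 + 0.1540×3.73 = 50.1519 per 1 000.
2010: 0.1454×7.91 + 0.1850×56.37 + 0.1768×133.47 + 0.1481×99.60 + 0.1907×65.67 + 0.1540×6.36 = 63.4302 per 1 000.
Difference = 50.1519 − 63.4302 = -13.2783.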